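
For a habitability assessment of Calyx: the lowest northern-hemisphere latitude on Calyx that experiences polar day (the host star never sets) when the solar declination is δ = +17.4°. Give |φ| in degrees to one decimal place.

Polar day requires cos H₀ = −tan φ tan δ ≤ −1, i.e. tan φ tan δ ≥ 1.
The boundary is |tan φ| · |tan δ| = 1, so |φ| = 90° − |δ| = 90° − 17.4° = 72.6° in the northern hemisphere.

|φ| = 72.6°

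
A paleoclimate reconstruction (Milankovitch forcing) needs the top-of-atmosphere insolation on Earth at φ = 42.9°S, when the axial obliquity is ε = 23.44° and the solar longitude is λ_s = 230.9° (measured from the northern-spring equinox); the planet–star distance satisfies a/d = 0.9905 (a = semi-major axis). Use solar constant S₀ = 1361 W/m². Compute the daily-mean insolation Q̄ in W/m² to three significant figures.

Q̄ ≈ 450 W/m²

Solar declination: sin δ = sin ε · sin λ_s = sin 23.44° × sin 230.9° = -0.30870, so δ = -17.981°.
cos H₀ = −tan(-42.9°) tan(-17.981°) = -0.3016, H₀ = 1.8772 rad.
Bracket: H₀ sin φ sin δ + cos φ cos δ sin H₀ = 1.8772×-0.68072×-0.30870 + 0.73254×0.95116×0.95344 = 0.394472 + 0.664321 = 1.058793.
Inverse-square distance factor (a/d)² = 0.9905² = 0.981090.
Q̄ = (S₀/π) × 0.981090 × [bracket] = (1361/π) × 0.981090 × 1.058793 = 450.0 W/m².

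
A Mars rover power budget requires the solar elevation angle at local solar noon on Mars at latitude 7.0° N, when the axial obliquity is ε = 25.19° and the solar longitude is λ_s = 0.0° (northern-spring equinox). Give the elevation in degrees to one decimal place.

83.0°

Solar declination: sin δ = sin ε · sin λ_s = sin 25.19° × sin 0.0° = 0.00000, so δ = +0.000°.
At local noon the hour angle is zero, so the zenith angle equals |φ − δ| = |+7.0° − (+0.000°)| = 7.000°.
Elevation = 90° − 7.000° = 83.0°.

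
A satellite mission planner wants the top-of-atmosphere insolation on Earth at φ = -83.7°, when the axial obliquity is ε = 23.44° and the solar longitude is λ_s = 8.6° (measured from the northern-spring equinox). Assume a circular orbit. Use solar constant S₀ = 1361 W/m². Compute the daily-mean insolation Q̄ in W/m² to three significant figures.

Q̄ ≈ 14.3 W/m²

Solar declination: sin δ = sin ε · sin λ_s = sin 23.44° × sin 8.6° = 0.05948, so δ = +3.410°.
cos H₀ = −tan(-83.7°) tan(+3.410°) = 0.5398, H₀ = 1.0007 rad.
Bracket: H₀ sin φ sin δ + cos φ cos δ sin H₀ = 1.0007×-0.99396×0.05948 + 0.10973×0.99823×0.84183 = -0.059162 + 0.092211 = 0.033049.
Q̄ = (S₀/π) × [bracket] = (1361/π) × 0.033049 = 14.32 W/m².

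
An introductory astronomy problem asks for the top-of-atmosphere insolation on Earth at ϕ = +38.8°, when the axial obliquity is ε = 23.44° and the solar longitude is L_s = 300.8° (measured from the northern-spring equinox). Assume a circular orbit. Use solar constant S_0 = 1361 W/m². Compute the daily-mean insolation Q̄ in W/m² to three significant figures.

Solar declination: sin δ = sin ε · sin L_s = sin 23.44° × sin 300.8° = -0.34168, so δ = -19.980°.
cos h₀ = −tan(+38.8°) tan(-19.980°) = 0.2923, h₀ = 1.2742 rad.
Bracket: h₀ sin ϕ sin δ + cos ϕ cos δ sin h₀ = 1.2742×0.62660×-0.34168 + 0.77934×0.93981×0.95632 = -0.272802 + 0.700439 = 0.427637.
Q̄ = (S_0/π) × [bracket] = (1361/π) × 0.427637 = 185.3 W/m².

Q̄ ≈ 185 W/m²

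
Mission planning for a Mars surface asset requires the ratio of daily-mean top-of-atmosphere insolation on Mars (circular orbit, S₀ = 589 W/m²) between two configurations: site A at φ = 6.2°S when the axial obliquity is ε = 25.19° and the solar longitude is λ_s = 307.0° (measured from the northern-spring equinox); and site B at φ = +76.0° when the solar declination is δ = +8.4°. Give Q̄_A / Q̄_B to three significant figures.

Q̄_A / Q̄_B ≈ 1.97

— Configuration A (φ=-6.2°):
Solar declination: sin δ = sin ε · sin λ_s = sin 25.19° × sin 307.0° = -0.33992, so δ = -19.872°.
cos H₀ = −tan(-6.2°) tan(-19.872°) = -0.0393, H₀ = 1.6101 rad.
Bracket: H₀ sin φ sin δ + cos φ cos δ sin H₀ = 1.6101×-0.10800×-0.33992 + 0.99415×0.94046×0.99923 = 0.059109 + 0.934238 = 0.993347.
Q̄ = (S₀/π) × [bracket] = (589/π) × 0.993347 = 186.24 W/m².
— Configuration B (φ=+76.0°):
cos H₀ = −tan(+76.0°) tan(+8.400°) = -0.5923, H₀ = 2.2047 rad.
Bracket: H₀ sin φ sin δ + cos φ cos δ sin H₀ = 2.2047×0.97030×0.14608 + 0.24192×0.98927×0.80575 = 0.312497 + 0.192835 = 0.505332.
Q̄ = (S₀/π) × [bracket] = (589/π) × 0.505332 = 94.742 W/m².
Ratio Q̄_A / Q̄_B = 186.24 / 94.742 = 1.966.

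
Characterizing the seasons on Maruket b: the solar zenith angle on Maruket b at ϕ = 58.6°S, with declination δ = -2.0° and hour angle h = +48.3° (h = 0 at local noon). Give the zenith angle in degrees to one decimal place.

θ_z = 67.9°

cos θ_z = sin ϕ sin δ + cos ϕ cos δ cos h = 0.029788 + 0.346380 = 0.376168.
θ_z = arccos(0.376168) = 67.9°.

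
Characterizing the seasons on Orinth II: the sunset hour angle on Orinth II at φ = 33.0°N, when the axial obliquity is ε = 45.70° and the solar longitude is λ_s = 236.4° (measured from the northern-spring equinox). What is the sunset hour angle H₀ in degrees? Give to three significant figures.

H₀ = 61.2°

Solar declination: sin δ = sin ε · sin λ_s = sin 45.70° × sin 236.4° = -0.59612, so δ = -36.592°.
cos H₀ = −tan φ · tan δ = −tan(+33.0°) × tan(-36.592°) = 0.4822, so H₀ = 1.0677 rad = 61.17°.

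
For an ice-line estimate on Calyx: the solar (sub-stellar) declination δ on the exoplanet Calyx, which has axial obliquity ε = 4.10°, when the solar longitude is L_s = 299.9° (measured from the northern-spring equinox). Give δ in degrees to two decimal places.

sin δ = sin ε · sin L_s = sin 4.10° × sin 299.9° = -0.061981.
δ = arcsin(-0.061981) = -3.55°.

δ = -3.55°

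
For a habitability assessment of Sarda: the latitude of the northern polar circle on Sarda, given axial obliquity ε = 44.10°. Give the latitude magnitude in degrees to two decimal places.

The polar circle is the lowest latitude that experiences at least one full rotation of continuous daylight at the northern-summer solstice; it lies at |φ| = 90° − ε = 90° − 44.10° = 45.90°.

45.90°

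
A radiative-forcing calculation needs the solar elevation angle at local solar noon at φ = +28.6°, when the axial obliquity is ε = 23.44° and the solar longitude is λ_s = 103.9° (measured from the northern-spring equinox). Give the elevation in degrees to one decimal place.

Solar declination: sin δ = sin ε · sin λ_s = sin 23.44° × sin 103.9° = 0.38614, so δ = +22.715°.
At local noon the hour angle is zero, so the zenith angle equals |φ − δ| = |+28.6° − (+22.715°)| = 5.885°.
Elevation = 90° − 5.885° = 84.1°.

84.1°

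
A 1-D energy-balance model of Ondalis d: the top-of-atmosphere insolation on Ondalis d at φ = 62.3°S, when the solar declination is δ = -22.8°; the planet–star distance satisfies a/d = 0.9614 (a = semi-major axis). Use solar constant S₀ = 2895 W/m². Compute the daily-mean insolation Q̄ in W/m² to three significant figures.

cos H₀ = −tan(-62.3°) tan(-22.800°) = -0.8007, H₀ = 2.4992 rad.
Bracket: H₀ sin φ sin δ + cos φ cos δ sin H₀ = 2.4992×-0.88539×-0.38752 + 0.46484×0.92186×0.59911 = 0.857491 + 0.256729 = 1.114220.
Inverse-square distance factor (a/d)² = 0.9614² = 0.924290.
Q̄ = (S₀/π) × 0.924290 × [bracket] = (2895/π) × 0.924290 × 1.114220 = 949.0 W/m².

Q̄ ≈ 949 W/m²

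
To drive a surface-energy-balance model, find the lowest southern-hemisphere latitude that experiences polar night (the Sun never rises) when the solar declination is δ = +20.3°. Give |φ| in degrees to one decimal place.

|φ| = 69.7°

Polar night requires cos H₀ = −tan φ tan δ ≥ 1, i.e. tan φ tan δ ≤ −1.
The boundary is |tan φ| · |tan δ| = 1, so |φ| = 90° − |δ| = 90° − 20.3° = 69.7° in the southern hemisphere.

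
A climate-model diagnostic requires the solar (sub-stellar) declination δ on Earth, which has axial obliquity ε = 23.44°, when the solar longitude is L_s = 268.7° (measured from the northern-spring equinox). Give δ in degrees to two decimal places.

δ = -23.43°

sin δ = sin ε · sin L_s = sin 23.44° × sin 268.7° = -0.397686.
δ = arcsin(-0.397686) = -23.43°.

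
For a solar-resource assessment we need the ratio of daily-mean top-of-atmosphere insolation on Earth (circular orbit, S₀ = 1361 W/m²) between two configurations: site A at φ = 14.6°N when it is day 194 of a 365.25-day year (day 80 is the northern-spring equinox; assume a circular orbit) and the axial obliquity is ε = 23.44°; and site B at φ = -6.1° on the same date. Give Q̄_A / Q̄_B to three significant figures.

— Configuration A (φ=+14.6°):
Solar longitude: λ_s = 360° × (194 − 80)/365.25 = 112.361°.
sin δ = sin 23.44° × sin 112.361° = 0.36788, so δ = +21.585°.
cos H₀ = −tan(+14.6°) tan(+21.585°) = -0.1031, H₀ = 1.6740 rad.
Bracket: H₀ sin φ sin δ + cos φ cos δ sin H₀ = 1.6740×0.25207×0.36788 + 0.96771×0.92987×0.99468 = 0.155233 + 0.895057 = 1.050290.
Q̄ = (S₀/π) × [bracket] = (1361/π) × 1.050290 = 455.01 W/m².
— Configuration B (φ=-6.1°):
cos H₀ = −tan(-6.1°) tan(+21.585°) = 0.0423, H₀ = 1.5285 rad.
Bracket: H₀ sin φ sin δ + cos φ cos δ sin H₀ = 1.5285×-0.10626×0.36788 + 0.99434×0.92987×0.99911 = -0.059750 + 0.923784 = 0.864034.
Q̄ = (S₀/π) × [bracket] = (1361/π) × 0.864034 = 374.32 W/m².
Ratio Q̄_A / Q̄_B = 455.01 / 374.32 = 1.216.

Q̄_A / Q̄_B ≈ 1.22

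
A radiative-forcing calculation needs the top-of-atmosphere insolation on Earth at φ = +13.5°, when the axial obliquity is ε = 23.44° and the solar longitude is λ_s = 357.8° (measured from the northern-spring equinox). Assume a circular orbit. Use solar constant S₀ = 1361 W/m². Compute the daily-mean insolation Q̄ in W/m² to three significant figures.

Q̄ ≈ 419 W/m²

Solar declination: sin δ = sin ε · sin λ_s = sin 23.44° × sin 357.8° = -0.01527, so δ = -0.875°.
cos H₀ = −tan(+13.5°) tan(-0.875°) = 0.0037, H₀ = 1.5671 rad.
Bracket: H₀ sin φ sin δ + cos φ cos δ sin H₀ = 1.5671×0.23345×-0.01527 + 0.97237×0.99988×0.99999 = -0.005586 + 0.972244 = 0.966658.
Q̄ = (S₀/π) × [bracket] = (1361/π) × 0.966658 = 418.8 W/m².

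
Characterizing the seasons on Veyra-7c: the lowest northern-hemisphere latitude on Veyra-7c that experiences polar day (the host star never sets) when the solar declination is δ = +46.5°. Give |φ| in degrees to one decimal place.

|φ| = 43.5°

Polar day requires cos H₀ = −tan φ tan δ ≤ −1, i.e. tan φ tan δ ≥ 1.
The boundary is |tan φ| · |tan δ| = 1, so |φ| = 90° − |δ| = 90° − 46.5° = 43.5° in the northern hemisphere.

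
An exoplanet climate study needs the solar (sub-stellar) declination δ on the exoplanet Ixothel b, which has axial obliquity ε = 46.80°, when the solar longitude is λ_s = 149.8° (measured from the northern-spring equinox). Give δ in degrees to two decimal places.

δ = +21.51°

sin δ = sin ε · sin λ_s = sin 46.80° × sin 149.8° = 0.366686.
δ = arcsin(0.366686) = +21.51°.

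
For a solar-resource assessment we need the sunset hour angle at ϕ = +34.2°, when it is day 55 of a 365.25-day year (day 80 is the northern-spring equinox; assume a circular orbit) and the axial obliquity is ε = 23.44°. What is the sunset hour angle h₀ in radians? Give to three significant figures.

Solar longitude: L_s = 360° × (55 − 80)/365.25 = -24.641°, i.e. -24.641° + 360° = 335.359°.
sin δ = sin 23.44° × sin 335.359° = -0.16585, so δ = -9.547°.
cos h₀ = −tan ϕ · tan δ = −tan(+34.2°) × tan(-9.547°) = 0.1143, so h₀ = 1.4563 rad = 83.44°.

h₀ = 1.46 rad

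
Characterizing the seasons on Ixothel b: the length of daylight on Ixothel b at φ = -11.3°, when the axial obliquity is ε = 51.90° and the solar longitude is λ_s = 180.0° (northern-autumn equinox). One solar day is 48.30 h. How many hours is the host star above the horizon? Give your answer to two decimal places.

Solar declination: sin δ = sin ε · sin λ_s = sin 51.90° × sin 180.0° = 0.00000, so δ = +0.000°.
cos H₀ = −tan φ · tan δ = −tan(-11.3°) × tan(+0.000°) = 0.0000, so H₀ = 1.5708 rad = 90.00°.
Daylight = 2H₀/(2π) × 48.30 h = (1.5708/π) × 48.30 = 24.15 h.

24.15 h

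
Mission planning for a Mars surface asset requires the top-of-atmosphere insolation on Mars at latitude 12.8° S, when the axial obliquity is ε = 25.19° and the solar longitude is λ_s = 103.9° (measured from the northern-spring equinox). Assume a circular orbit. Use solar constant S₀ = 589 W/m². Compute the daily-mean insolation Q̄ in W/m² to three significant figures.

Solar declination: sin δ = sin ε · sin λ_s = sin 25.19° × sin 103.9° = 0.41316, so δ = +24.403°.
cos H₀ = −tan(-12.8°) tan(+24.403°) = 0.1031, H₀ = 1.4675 rad.
Bracket: H₀ sin φ sin δ + cos φ cos δ sin H₀ = 1.4675×-0.22155×0.41316 + 0.97515×0.91066×0.99467 = -0.134328 + 0.883297 = 0.748969.
Q̄ = (S₀/π) × [bracket] = (589/π) × 0.748969 = 140.4 W/m².

Q̄ ≈ 140 W/m²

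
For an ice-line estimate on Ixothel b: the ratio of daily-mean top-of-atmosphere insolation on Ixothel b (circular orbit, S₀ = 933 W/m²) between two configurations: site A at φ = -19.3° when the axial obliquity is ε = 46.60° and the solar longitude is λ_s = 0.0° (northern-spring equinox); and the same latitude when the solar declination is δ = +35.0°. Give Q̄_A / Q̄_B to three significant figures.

Q̄_A / Q̄_B ≈ 1.89

— Configuration A (φ=-19.3°):
Solar declination: sin δ = sin ε · sin λ_s = sin 46.60° × sin 0.0° = 0.00000, so δ = +0.000°.
cos H₀ = −tan(-19.3°) tan(+0.000°) = 0.0000, H₀ = 1.5708 rad.
Bracket: H₀ sin φ sin δ + cos φ cos δ sin H₀ = 1.5708×-0.33051×0.00000 + 0.94380×1.00000×1.00000 = -0.000000 + 0.943800 = 0.943800.
Q̄ = (S₀/π) × [bracket] = (933/π) × 0.943800 = 280.29 W/m².
— Configuration B (φ=-19.3°):
cos H₀ = −tan(-19.3°) tan(+35.000°) = 0.2452, H₀ = 1.3231 rad.
Bracket: H₀ sin φ sin δ + cos φ cos δ sin H₀ = 1.3231×-0.33051×0.57358 + 0.94380×0.81915×0.96947 = -0.250825 + 0.749511 = 0.498686.
Q̄ = (S₀/π) × [bracket] = (933/π) × 0.498686 = 148.10 W/m².
Ratio Q̄_A / Q̄_B = 280.29 / 148.10 = 1.893.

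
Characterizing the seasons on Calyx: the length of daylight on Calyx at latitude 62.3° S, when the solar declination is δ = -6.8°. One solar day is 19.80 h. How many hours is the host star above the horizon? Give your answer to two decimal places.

cos H₀ = −tan φ · tan δ = −tan(-62.3°) × tan(-6.800°) = -0.2271, so H₀ = 1.7999 rad = 103.13°.
Daylight = 2H₀/(2π) × 19.80 h = (1.7999/π) × 19.80 = 11.34 h.

11.34 h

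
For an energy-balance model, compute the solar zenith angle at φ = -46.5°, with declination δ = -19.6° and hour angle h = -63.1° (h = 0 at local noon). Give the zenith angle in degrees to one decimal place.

θ_z = 57.5°

cos θ_z = sin φ sin δ + cos φ cos δ cos h = 0.243328 + 0.293390 = 0.536718.
θ_z = arccos(0.536718) = 57.5°.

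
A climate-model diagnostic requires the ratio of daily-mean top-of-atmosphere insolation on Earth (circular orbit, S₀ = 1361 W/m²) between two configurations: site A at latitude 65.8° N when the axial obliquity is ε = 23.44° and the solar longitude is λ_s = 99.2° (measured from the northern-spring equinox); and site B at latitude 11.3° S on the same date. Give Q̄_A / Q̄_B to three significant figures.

Q̄_A / Q̄_B ≈ 1.44

— Configuration A (φ=+65.8°):
Solar declination: sin δ = sin ε · sin λ_s = sin 23.44° × sin 99.2° = 0.39267, so δ = +23.121°.
cos H₀ = −tan(+65.8°) tan(+23.121°) = -0.9500, H₀ = 2.8242 rad.
Bracket: H₀ sin φ sin δ + cos φ cos δ sin H₀ = 2.8242×0.91212×0.39267 + 0.40992×0.91968×0.31212 = 1.011522 + 0.117668 = 1.129190.
Q̄ = (S₀/π) × [bracket] = (1361/π) × 1.129190 = 489.19 W/m².
— Configuration B (φ=-11.3°):
cos H₀ = −tan(-11.3°) tan(+23.121°) = 0.0853, H₀ = 1.4854 rad.
Bracket: H₀ sin φ sin δ + cos φ cos δ sin H₀ = 1.4854×-0.19595×0.39267 + 0.98061×0.91968×0.99635 = -0.114292 + 0.898556 = 0.784264.
Q̄ = (S₀/π) × [bracket] = (1361/π) × 0.784264 = 339.76 W/m².
Ratio Q̄_A / Q̄_B = 489.19 / 339.76 = 1.440.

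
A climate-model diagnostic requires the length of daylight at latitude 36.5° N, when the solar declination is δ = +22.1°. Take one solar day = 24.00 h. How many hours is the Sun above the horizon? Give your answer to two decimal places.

14.33 h

cos H₀ = −tan φ · tan δ = −tan(+36.5°) × tan(+22.100°) = -0.3005, so H₀ = 1.8760 rad = 107.49°.
Daylight = 2H₀/(2π) × 24.00 h = (1.8760/π) × 24.00 = 14.33 h.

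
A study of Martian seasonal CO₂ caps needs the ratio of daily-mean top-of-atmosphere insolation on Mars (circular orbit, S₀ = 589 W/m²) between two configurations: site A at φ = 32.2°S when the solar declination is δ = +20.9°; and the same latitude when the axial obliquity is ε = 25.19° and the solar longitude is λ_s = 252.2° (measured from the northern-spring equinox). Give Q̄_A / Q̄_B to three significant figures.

Q̄_A / Q̄_B ≈ 0.450

— Configuration A (φ=-32.2°):
cos H₀ = −tan(-32.2°) tan(+20.900°) = 0.2405, H₀ = 1.3279 rad.
Bracket: H₀ sin φ sin δ + cos φ cos δ sin H₀ = 1.3279×-0.53288×0.35674 + 0.84619×0.93420×0.97066 = -0.252433 + 0.767317 = 0.514884.
Q̄ = (S₀/π) × [bracket] = (589/π) × 0.514884 = 96.533 W/m².
— Configuration B (φ=-32.2°):
Solar declination: sin δ = sin ε · sin λ_s = sin 25.19° × sin 252.2° = -0.40525, so δ = -23.907°.
cos H₀ = −tan(-32.2°) tan(-23.907°) = -0.2791, H₀ = 1.8537 rad.
Bracket: H₀ sin φ sin δ + cos φ cos δ sin H₀ = 1.8537×-0.53288×-0.40525 + 0.84619×0.91421×0.96025 = 0.400306 + 0.742845 = 1.143151.
Q̄ = (S₀/π) × [bracket] = (589/π) × 1.143151 = 214.32 W/m².
Ratio Q̄_A / Q̄_B = 96.533 / 214.32 = 0.4504.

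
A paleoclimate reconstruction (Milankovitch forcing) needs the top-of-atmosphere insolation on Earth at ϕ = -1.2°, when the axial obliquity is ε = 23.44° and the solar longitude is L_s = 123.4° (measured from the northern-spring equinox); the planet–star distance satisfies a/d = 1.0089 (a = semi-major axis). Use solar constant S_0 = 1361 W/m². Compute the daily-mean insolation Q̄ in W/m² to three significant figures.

Solar declination: sin δ = sin ε · sin L_s = sin 23.44° × sin 123.4° = 0.33209, so δ = +19.396°.
cos h₀ = −tan(-1.2°) tan(+19.396°) = 0.0074, h₀ = 1.5634 rad.
Bracket: h₀ sin ϕ sin δ + cos ϕ cos δ sin h₀ = 1.5634×-0.02094×0.33209 + 0.99978×0.94325×0.99997 = -0.010872 + 0.943014 = 0.932142.
Inverse-square distance factor (a/d)² = 1.0089² = 1.017879.
Q̄ = (S_0/π) × 1.017879 × [bracket] = (1361/π) × 1.017879 × 0.932142 = 411.0 W/m².

Q̄ ≈ 411 W/m²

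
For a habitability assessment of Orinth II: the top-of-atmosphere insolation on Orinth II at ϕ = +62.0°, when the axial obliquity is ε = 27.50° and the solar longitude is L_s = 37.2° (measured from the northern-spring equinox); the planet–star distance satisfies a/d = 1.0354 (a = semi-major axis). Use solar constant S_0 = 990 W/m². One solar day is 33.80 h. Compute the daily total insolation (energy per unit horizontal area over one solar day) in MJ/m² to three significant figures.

37.3 MJ/m²

Solar declination: sin δ = sin ε · sin L_s = sin 27.50° × sin 37.2° = 0.27917, so δ = +16.211°.
cos h₀ = −tan(+62.0°) tan(+16.211°) = -0.5468, h₀ = 2.1493 rad.
Bracket: h₀ sin ϕ sin δ + cos ϕ cos δ sin h₀ = 2.1493×0.88295×0.27917 + 0.46947×0.96024×0.83727 = 0.529788 + 0.377445 = 0.907233.
Inverse-square distance factor (a/d)² = 1.0354² = 1.072053.
Q̄ = (S_0/π) × 1.072053 × [bracket] = (990/π) × 1.072053 × 0.907233 = 306.49 W/m².
Daily total = Q̄ × 33.80 h × 3600 s/h = 306.49 × 33.80 × 3600 / 10⁶ = 37.29 MJ/m².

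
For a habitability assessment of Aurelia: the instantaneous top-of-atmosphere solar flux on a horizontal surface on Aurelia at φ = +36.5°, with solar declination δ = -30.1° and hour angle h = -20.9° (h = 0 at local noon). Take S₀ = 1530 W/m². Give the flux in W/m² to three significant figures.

538 W/m²

cos θ_z = sin φ sin δ + cos φ cos δ cos h = -0.298310 + 0.649700 = 0.351390.
Flux = S₀ · cos θ_z = 1530 × 0.351390 = 537.6 W/m².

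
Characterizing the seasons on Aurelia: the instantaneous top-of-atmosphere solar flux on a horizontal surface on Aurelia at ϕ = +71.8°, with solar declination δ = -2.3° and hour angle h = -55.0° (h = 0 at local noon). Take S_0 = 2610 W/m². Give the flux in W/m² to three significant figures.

368 W/m²

cos θ_z = sin ϕ sin δ + cos ϕ cos δ cos h = -0.038124 + 0.179004 = 0.140880.
Flux = S_0 · cos θ_z = 2610 × 0.140880 = 367.7 W/m².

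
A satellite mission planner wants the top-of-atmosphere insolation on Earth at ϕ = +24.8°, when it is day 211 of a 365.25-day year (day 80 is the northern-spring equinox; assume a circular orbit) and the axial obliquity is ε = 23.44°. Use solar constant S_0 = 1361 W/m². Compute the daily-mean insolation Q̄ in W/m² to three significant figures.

Q̄ ≈ 466 W/m²

Solar longitude: L_s = 360° × (211 − 80)/365.25 = 129.117°.
sin δ = sin 23.44° × sin 129.117° = 0.30863, so δ = +17.977°.
cos h₀ = −tan(+24.8°) tan(+17.977°) = -0.1499, h₀ = 1.7213 rad.
Bracket: h₀ sin ϕ sin δ + cos ϕ cos δ sin h₀ = 1.7213×0.41945×0.30863 + 0.90778×0.95118×0.98870 = 0.222831 + 0.853705 = 1.076536.
Q̄ = (S_0/π) × [bracket] = (1361/π) × 1.076536 = 466.4 W/m².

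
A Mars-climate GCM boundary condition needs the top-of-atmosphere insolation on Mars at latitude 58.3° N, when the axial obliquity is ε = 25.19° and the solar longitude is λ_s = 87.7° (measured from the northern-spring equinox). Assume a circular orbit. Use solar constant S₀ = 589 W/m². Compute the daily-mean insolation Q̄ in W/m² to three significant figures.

Solar declination: sin δ = sin ε · sin λ_s = sin 25.19° × sin 87.7° = 0.42528, so δ = +25.168°.
cos H₀ = −tan(+58.3°) tan(+25.168°) = -0.7608, H₀ = 2.4354 rad.
Bracket: H₀ sin φ sin δ + cos φ cos δ sin H₀ = 2.4354×0.85081×0.42528 + 0.52547×0.90506×0.64897 = 0.881207 + 0.308638 = 1.189845.
Q̄ = (S₀/π) × [bracket] = (589/π) × 1.189845 = 223.1 W/m².

Q̄ ≈ 223 W/m²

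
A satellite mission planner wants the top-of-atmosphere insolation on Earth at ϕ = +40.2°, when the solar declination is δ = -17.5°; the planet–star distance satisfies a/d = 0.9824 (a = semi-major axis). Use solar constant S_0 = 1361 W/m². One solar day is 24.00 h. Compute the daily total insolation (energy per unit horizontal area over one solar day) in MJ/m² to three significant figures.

cos h₀ = −tan(+40.2°) tan(-17.500°) = 0.2664, h₀ = 1.3011 rad.
Bracket: h₀ sin ϕ sin δ + cos ϕ cos δ sin h₀ = 1.3011×0.64546×-0.30071 + 0.76380×0.95372×0.96385 = -0.252539 + 0.702118 = 0.449579.
Inverse-square distance factor (a/d)² = 0.9824² = 0.965110.
Q̄ = (S_0/π) × 0.965110 × [bracket] = (1361/π) × 0.965110 × 0.449579 = 187.97 W/m².
Daily total = Q̄ × 24.00 h × 3600 s/h = 187.97 × 24.00 × 3600 / 10⁶ = 16.24 MJ/m².

16.2 MJ/m²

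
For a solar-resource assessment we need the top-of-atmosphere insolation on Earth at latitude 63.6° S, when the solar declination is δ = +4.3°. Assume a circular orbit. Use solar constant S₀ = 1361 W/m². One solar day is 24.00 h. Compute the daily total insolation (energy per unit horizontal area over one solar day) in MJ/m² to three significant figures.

cos H₀ = −tan(-63.6°) tan(+4.300°) = 0.1515, H₀ = 1.4187 rad.
Bracket: H₀ sin φ sin δ + cos φ cos δ sin H₀ = 1.4187×-0.89571×0.07498 + 0.44464×0.99719×0.98846 = -0.095280 + 0.438274 = 0.342994.
Q̄ = (S₀/π) × [bracket] = (1361/π) × 0.342994 = 148.59 W/m².
Daily total = Q̄ × 24.00 h × 3600 s/h = 148.59 × 24.00 × 3600 / 10⁶ = 12.84 MJ/m².

12.8 MJ/m²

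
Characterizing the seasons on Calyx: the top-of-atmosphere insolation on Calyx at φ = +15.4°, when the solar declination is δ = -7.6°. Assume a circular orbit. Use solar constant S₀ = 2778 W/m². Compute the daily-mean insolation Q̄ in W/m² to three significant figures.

cos H₀ = −tan(+15.4°) tan(-7.600°) = 0.0368, H₀ = 1.5340 rad.
Bracket: H₀ sin φ sin δ + cos φ cos δ sin H₀ = 1.5340×0.26556×-0.13226 + 0.96410×0.99122×0.99932 = -0.053879 + 0.954985 = 0.901106.
Q̄ = (S₀/π) × [bracket] = (2778/π) × 0.901106 = 796.8 W/m².

Q̄ ≈ 797 W/m²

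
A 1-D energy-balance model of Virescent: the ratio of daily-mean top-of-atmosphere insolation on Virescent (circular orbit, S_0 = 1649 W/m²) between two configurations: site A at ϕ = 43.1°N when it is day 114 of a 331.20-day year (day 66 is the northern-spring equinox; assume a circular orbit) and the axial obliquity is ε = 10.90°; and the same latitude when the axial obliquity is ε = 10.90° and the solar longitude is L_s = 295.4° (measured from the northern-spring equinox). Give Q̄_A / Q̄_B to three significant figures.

— Configuration A (ϕ=+43.1°):
Solar longitude: L_s = 360° × (114 − 66)/331.20 = 52.174°.
sin δ = sin 10.90° × sin 52.174° = 0.14936, so δ = +8.590°.
cos h₀ = −tan(+43.1°) tan(+8.590°) = -0.1414, h₀ = 1.7126 rad.
Bracket: h₀ sin ϕ sin δ + cos ϕ cos δ sin h₀ = 1.7126×0.68327×0.14936 + 0.73016×0.98878×0.98996 = 0.174776 + 0.714719 = 0.889495.
Q̄ = (S_0/π) × [bracket] = (1649/π) × 0.889495 = 466.89 W/m².
— Configuration B (ϕ=+43.1°):
Solar declination: sin δ = sin ε · sin L_s = sin 10.90° × sin 295.4° = -0.17082, so δ = -9.835°.
cos h₀ = −tan(+43.1°) tan(-9.835°) = 0.1622, h₀ = 1.4078 rad.
Bracket: h₀ sin ϕ sin δ + cos ϕ cos δ sin h₀ = 1.4078×0.68327×-0.17082 + 0.73016×0.98530×0.98675 = -0.164313 + 0.709894 = 0.545581.
Q̄ = (S_0/π) × [bracket] = (1649/π) × 0.545581 = 286.37 W/m².
Ratio Q̄_A / Q̄_B = 466.89 / 286.37 = 1.630.

Q̄_A / Q̄_B ≈ 1.63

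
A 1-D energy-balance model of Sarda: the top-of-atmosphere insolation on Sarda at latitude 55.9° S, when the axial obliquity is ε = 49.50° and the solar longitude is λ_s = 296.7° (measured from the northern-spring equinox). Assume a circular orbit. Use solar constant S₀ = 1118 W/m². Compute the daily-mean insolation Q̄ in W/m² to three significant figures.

Solar declination: sin δ = sin ε · sin λ_s = sin 49.50° × sin 296.7° = -0.67932, so δ = -42.791°.
cos H₀ = −tan(-55.9°) tan(-42.791°) = -1.3673 ≤ −1 ⇒ polar day, H₀ = π.
Bracket: H₀ sin φ sin δ + cos φ cos δ sin H₀ = 3.1416×-0.82806×-0.67932 + 0.56064×0.73384×0.00000 = 1.767206 + 0.000000 = 1.767206.
Q̄ = (S₀/π) × [bracket] = (1118/π) × 1.767206 = 628.9 W/m².

Q̄ ≈ 629 W/m²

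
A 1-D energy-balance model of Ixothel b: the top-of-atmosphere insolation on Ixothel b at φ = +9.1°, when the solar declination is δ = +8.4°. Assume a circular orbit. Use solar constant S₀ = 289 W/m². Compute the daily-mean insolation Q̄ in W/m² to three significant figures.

Q̄ ≈ 93.2 W/m²

cos H₀ = −tan(+9.1°) tan(+8.400°) = -0.0237, H₀ = 1.5945 rad.
Bracket: H₀ sin φ sin δ + cos φ cos δ sin H₀ = 1.5945×0.15816×0.14608 + 0.98741×0.98927×0.99972 = 0.036839 + 0.976542 = 1.013381.
Q̄ = (S₀/π) × [bracket] = (289/π) × 1.013381 = 93.22 W/m².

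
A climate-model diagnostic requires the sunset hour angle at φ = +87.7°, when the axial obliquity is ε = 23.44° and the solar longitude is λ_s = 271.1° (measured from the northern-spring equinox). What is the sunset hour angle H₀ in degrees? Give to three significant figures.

Solar declination: sin δ = sin ε · sin λ_s = sin 23.44° × sin 271.1° = -0.39772, so δ = -23.435°.
cos H₀ = −tan φ · tan δ = 10.7925 ≥ 1, so the Sun never rises (polar night) and H₀ = 0.

H₀ = 0.00°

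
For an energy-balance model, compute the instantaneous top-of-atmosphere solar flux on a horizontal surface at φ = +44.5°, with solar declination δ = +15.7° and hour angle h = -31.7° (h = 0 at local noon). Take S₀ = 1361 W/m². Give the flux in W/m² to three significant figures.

1.05e+03 W/m²

cos θ_z = sin φ sin δ + cos φ cos δ cos h = 0.189666 + 0.584201 = 0.773867.
Flux = S₀ · cos θ_z = 1361 × 0.773867 = 1053 W/m².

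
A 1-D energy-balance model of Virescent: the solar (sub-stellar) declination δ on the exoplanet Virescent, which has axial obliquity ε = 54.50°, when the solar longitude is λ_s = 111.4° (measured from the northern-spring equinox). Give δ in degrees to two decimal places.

sin δ = sin ε · sin λ_s = sin 54.50° × sin 111.4° = 0.757987.
δ = arcsin(0.757987) = +49.29°.

δ = +49.29°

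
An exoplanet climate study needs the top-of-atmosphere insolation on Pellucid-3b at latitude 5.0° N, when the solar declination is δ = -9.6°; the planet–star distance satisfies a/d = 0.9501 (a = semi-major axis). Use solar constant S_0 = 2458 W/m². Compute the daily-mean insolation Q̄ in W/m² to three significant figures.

cos h₀ = −tan(+5.0°) tan(-9.600°) = 0.0148, h₀ = 1.5560 rad.
Bracket: h₀ sin ϕ sin δ + cos ϕ cos δ sin h₀ = 1.5560×0.08716×-0.16677 + 0.99619×0.98600×0.99989 = -0.022618 + 0.982135 = 0.959517.
Inverse-square distance factor (a/d)² = 0.9501² = 0.902690.
Q̄ = (S_0/π) × 0.902690 × [bracket] = (2458/π) × 0.902690 × 0.959517 = 677.7 W/m².

Q̄ ≈ 678 W/m²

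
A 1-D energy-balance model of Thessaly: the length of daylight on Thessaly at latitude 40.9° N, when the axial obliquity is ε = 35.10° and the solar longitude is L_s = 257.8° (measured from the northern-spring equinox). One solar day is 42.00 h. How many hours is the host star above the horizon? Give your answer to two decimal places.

12.59 h

Solar declination: sin δ = sin ε · sin L_s = sin 35.10° × sin 257.8° = -0.56202, so δ = -34.196°.
cos h₀ = −tan ϕ · tan δ = −tan(+40.9°) × tan(-34.196°) = 0.5886, so h₀ = 0.9415 rad = 53.94°.
Daylight = 2h₀/(2π) × 42.00 h = (0.9415/π) × 42.00 = 12.59 h.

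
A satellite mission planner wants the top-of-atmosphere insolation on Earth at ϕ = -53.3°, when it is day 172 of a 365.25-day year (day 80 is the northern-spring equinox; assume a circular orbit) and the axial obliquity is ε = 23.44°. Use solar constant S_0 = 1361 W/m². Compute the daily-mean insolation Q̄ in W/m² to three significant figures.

Q̄ ≈ 62.0 W/m²

Solar longitude: L_s = 360° × (172 − 80)/365.25 = 90.678°.
sin δ = sin 23.44° × sin 90.678° = 0.39776, so δ = +23.438°.
cos h₀ = −tan(-53.3°) tan(+23.438°) = 0.5816, h₀ = 0.9501 rad.
Bracket: h₀ sin ϕ sin δ + cos ϕ cos δ sin h₀ = 0.9501×-0.80178×0.39776 + 0.59763×0.91749×0.81346 = -0.303002 + 0.446036 = 0.143034.
Q̄ = (S_0/π) × [bracket] = (1361/π) × 0.143034 = 61.97 W/m².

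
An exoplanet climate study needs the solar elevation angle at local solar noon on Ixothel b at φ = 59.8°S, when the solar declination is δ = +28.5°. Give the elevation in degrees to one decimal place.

1.7°

At local noon the hour angle is zero, so the zenith angle equals |φ − δ| = |-59.8° − (+28.500°)| = 88.300°.
Elevation = 90° − 88.300° = 1.7°.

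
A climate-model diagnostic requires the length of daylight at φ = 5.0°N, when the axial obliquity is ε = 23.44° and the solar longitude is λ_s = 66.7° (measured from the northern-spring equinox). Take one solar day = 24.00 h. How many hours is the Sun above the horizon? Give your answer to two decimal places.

Solar declination: sin δ = sin ε · sin λ_s = sin 23.44° × sin 66.7° = 0.36535, so δ = +21.429°.
cos H₀ = −tan φ · tan δ = −tan(+5.0°) × tan(+21.429°) = -0.0343, so H₀ = 1.6051 rad = 91.97°.
Daylight = 2H₀/(2π) × 24.00 h = (1.6051/π) × 24.00 = 12.26 h.

12.26 h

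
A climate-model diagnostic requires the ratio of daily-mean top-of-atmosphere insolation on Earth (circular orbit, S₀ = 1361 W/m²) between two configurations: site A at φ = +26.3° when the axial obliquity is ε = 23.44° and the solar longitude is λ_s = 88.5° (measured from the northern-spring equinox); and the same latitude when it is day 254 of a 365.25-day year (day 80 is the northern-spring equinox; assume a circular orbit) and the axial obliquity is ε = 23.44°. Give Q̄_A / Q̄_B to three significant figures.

Q̄_A / Q̄_B ≈ 1.19

— Configuration A (φ=+26.3°):
Solar declination: sin δ = sin ε · sin λ_s = sin 23.44° × sin 88.5° = 0.39765, so δ = +23.431°.
cos H₀ = −tan(+26.3°) tan(+23.431°) = -0.2142, H₀ = 1.7867 rad.
Bracket: H₀ sin φ sin δ + cos φ cos δ sin H₀ = 1.7867×0.44307×0.39765 + 0.89649×0.91754×0.97679 = 0.314793 + 0.803474 = 1.118267.
Q̄ = (S₀/π) × [bracket] = (1361/π) × 1.118267 = 484.46 W/m².
— Configuration B (φ=+26.3°):
Solar longitude: λ_s = 360° × (254 − 80)/365.25 = 171.499°.
sin δ = sin 23.44° × sin 171.499° = 0.05880, so δ = +3.371°.
cos H₀ = −tan(+26.3°) tan(+3.371°) = -0.0291, H₀ = 1.5999 rad.
Bracket: H₀ sin φ sin δ + cos φ cos δ sin H₀ = 1.5999×0.44307×0.05880 + 0.89649×0.99827×0.99958 = 0.041681 + 0.894563 = 0.936244.
Q̄ = (S₀/π) × [bracket] = (1361/π) × 0.936244 = 405.60 W/m².
Ratio Q̄_A / Q̄_B = 484.46 / 405.60 = 1.194.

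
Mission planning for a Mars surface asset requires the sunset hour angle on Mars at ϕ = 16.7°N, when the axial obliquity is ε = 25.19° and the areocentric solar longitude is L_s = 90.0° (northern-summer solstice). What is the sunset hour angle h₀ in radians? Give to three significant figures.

h₀ = 1.71 rad

sin δ = sin 25.19° × sin 90.0° = 0.42562, so δ = +25.190°.
cos h₀ = −tan ϕ · tan δ = −tan(+16.7°) × tan(+25.190°) = -0.1411, so h₀ = 1.7124 rad = 98.11°.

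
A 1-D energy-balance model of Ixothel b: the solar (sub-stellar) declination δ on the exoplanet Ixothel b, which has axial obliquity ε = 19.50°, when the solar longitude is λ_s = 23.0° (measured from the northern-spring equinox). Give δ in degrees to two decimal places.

sin δ = sin ε · sin λ_s = sin 19.50° × sin 23.0° = 0.130429.
δ = arcsin(0.130429) = +7.49°.

δ = +7.49°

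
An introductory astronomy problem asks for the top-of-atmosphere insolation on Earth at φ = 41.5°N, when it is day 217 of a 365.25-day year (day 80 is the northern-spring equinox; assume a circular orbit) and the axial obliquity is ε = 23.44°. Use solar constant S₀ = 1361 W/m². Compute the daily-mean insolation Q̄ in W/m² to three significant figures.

Solar longitude: λ_s = 360° × (217 − 80)/365.25 = 135.031°.
sin δ = sin 23.44° × sin 135.031° = 0.28113, so δ = +16.328°.
cos H₀ = −tan(+41.5°) tan(+16.328°) = -0.2592, H₀ = 1.8330 rad.
Bracket: H₀ sin φ sin δ + cos φ cos δ sin H₀ = 1.8330×0.66262×0.28113 + 0.74896×0.95967×0.96583 = 0.341456 + 0.694195 = 1.035651.
Q̄ = (S₀/π) × [bracket] = (1361/π) × 1.035651 = 448.7 W/m².

Q̄ ≈ 449 W/m²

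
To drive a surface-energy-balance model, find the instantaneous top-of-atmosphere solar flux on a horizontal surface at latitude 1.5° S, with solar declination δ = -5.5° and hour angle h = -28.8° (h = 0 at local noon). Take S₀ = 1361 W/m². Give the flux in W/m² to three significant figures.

1.19e+03 W/m²

cos θ_z = sin φ sin δ + cos φ cos δ cos h = 0.002509 + 0.871973 = 0.874482.
Flux = S₀ · cos θ_z = 1361 × 0.874482 = 1190 W/m².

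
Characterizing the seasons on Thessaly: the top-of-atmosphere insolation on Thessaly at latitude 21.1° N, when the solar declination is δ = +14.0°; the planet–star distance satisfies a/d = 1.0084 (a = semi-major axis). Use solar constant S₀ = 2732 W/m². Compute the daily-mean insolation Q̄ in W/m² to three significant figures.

Q̄ ≈ 925 W/m²

cos H₀ = −tan(+21.1°) tan(+14.000°) = -0.0962, H₀ = 1.6672 rad.
Bracket: H₀ sin φ sin δ + cos φ cos δ sin H₀ = 1.6672×0.36000×0.24192 + 0.93295×0.97030×0.99536 = 0.145198 + 0.901041 = 1.046239.
Inverse-square distance factor (a/d)² = 1.0084² = 1.016871.
Q̄ = (S₀/π) × 1.016871 × [bracket] = (2732/π) × 1.016871 × 1.046239 = 925.2 W/m².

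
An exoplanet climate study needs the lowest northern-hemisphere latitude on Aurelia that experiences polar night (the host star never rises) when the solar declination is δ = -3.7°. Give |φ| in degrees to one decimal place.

Polar night requires cos H₀ = −tan φ tan δ ≥ 1, i.e. tan φ tan δ ≤ −1.
The boundary is |tan φ| · |tan δ| = 1, so |φ| = 90° − |δ| = 90° − 3.7° = 86.3° in the northern hemisphere.

|φ| = 86.3°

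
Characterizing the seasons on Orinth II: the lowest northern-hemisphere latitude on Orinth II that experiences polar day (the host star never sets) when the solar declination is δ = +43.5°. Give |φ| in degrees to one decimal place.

|φ| = 46.5°

Polar day requires cos H₀ = −tan φ tan δ ≤ −1, i.e. tan φ tan δ ≥ 1.
The boundary is |tan φ| · |tan δ| = 1, so |φ| = 90° − |δ| = 90° − 43.5° = 46.5° in the northern hemisphere.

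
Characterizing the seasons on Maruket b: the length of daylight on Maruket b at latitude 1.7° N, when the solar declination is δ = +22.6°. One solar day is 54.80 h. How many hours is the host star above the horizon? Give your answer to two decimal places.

27.62 h

cos h₀ = −tan ϕ · tan δ = −tan(+1.7°) × tan(+22.600°) = -0.0124, so h₀ = 1.5832 rad = 90.71°.
Daylight = 2h₀/(2π) × 54.80 h = (1.5832/π) × 54.80 = 27.62 h.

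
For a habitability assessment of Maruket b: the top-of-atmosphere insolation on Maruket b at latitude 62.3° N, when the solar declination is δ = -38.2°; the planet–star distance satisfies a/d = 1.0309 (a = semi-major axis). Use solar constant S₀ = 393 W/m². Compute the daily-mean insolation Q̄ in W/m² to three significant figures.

Q̄ ≈ 0.00 W/m²

cos H₀ = −tan(+62.3°) tan(-38.200°) = 1.4989 ≥ 1 ⇒ polar night, H₀ = 0 and Q̄ = 0.
Inverse-square distance factor (a/d)² = 1.0309² = 1.062755.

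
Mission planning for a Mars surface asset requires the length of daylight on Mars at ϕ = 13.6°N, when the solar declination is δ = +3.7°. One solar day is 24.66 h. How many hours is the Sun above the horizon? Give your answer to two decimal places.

cos h₀ = −tan ϕ · tan δ = −tan(+13.6°) × tan(+3.700°) = -0.0156, so h₀ = 1.5864 rad = 90.90°.
Daylight = 2h₀/(2π) × 24.66 h = (1.5864/π) × 24.66 = 12.45 h.

12.45 h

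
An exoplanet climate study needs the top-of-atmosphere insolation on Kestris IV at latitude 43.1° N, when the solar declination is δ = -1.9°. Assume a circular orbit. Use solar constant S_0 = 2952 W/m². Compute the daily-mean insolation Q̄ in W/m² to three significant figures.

Q̄ ≈ 653 W/m²

cos h₀ = −tan(+43.1°) tan(-1.900°) = 0.0310, h₀ = 1.5397 rad.
Bracket: h₀ sin ϕ sin δ + cos ϕ cos δ sin h₀ = 1.5397×0.68327×-0.03316 + 0.73016×0.99945×0.99952 = -0.034885 + 0.729408 = 0.694523.
Q̄ = (S_0/π) × [bracket] = (2952/π) × 0.694523 = 652.6 W/m².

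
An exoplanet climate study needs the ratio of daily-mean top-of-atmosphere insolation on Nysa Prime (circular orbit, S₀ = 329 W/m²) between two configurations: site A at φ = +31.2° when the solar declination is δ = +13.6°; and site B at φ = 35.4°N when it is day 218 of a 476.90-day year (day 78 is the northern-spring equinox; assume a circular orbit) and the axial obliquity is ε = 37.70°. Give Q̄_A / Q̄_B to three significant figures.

— Configuration A (φ=+31.2°):
cos H₀ = −tan(+31.2°) tan(+13.600°) = -0.1465, H₀ = 1.7178 rad.
Bracket: H₀ sin φ sin δ + cos φ cos δ sin H₀ = 1.7178×0.51803×0.23514 + 0.85536×0.97196×0.98921 = 0.209244 + 0.822405 = 1.031649.
Q̄ = (S₀/π) × [bracket] = (329/π) × 1.031649 = 108.04 W/m².
— Configuration B (φ=+35.4°):
Solar longitude: λ_s = 360° × (218 − 78)/476.90 = 105.683°.
sin δ = sin 37.70° × sin 105.683° = 0.58876, so δ = +36.069°.
cos H₀ = −tan(+35.4°) tan(+36.069°) = -0.5176, H₀ = 2.1149 rad.
Bracket: H₀ sin φ sin δ + cos φ cos δ sin H₀ = 2.1149×0.57928×0.58876 + 0.81513×0.80831×0.85560 = 0.721301 + 0.563736 = 1.285037.
Q̄ = (S₀/π) × [bracket] = (329/π) × 1.285037 = 134.57 W/m².
Ratio Q̄_A / Q̄_B = 108.04 / 134.57 = 0.8029.

Q̄_A / Q̄_B ≈ 0.803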